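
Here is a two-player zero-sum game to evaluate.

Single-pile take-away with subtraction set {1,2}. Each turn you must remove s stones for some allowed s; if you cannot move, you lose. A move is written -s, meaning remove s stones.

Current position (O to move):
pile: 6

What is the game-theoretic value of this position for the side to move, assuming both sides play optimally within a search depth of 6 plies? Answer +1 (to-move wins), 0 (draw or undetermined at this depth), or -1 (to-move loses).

p1 O@[6]: -1[5]-1* -2[4]-1
p2 X@[5]: -1[4]-1 -2[3]+1*
p3 O@[3]: -1[2]-1* -2[1]-1
p4 X@[2]: -1[1]-1 -2[0]+1*
p5 O@[0] terminal -1; root [6] d6

value(6, O) = -1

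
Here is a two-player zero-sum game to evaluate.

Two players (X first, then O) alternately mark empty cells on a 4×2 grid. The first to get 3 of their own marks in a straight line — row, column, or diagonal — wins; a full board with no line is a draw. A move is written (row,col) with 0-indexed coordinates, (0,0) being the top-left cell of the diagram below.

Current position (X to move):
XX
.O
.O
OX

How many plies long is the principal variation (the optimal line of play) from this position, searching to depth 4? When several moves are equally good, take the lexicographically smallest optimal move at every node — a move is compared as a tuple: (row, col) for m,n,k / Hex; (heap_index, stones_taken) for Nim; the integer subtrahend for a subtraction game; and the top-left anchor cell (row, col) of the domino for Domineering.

PV length from [XX/.O/.O/OX]: 2 plies

p1 X@[XX/.O/.O/OX]: (1,0)[XX/XO/.O/OX]+0* (2,0)[XX/.O/XO/OX]+0
p2 O@[XX/XO/.O/OX]: (2,0)[XX/XO/OO/OX]+0*
p3 X@[XX/XO/OO/OX] terminal +0; root [XX/.O/.O/OX] d4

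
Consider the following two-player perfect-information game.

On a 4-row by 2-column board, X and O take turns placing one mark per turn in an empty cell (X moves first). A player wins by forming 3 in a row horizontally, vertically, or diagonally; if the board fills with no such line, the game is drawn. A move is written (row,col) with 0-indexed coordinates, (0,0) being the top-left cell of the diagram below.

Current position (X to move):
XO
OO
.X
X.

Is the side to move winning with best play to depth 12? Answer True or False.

[XO/OO/.X/X.] X move#1: (2,0):+0/XO/OO/XX/X.*, (3,1):+0/XO/OO/.X/XX
[XO/OO/XX/X.] O move#2: (3,1):+0/XO/OO/XX/XO*
[XO/OO/XX/XO] end (terminal +0, X#3); searched XO/OO/.X/X. to 12

X winning at [XO/OO/.X/X.]: False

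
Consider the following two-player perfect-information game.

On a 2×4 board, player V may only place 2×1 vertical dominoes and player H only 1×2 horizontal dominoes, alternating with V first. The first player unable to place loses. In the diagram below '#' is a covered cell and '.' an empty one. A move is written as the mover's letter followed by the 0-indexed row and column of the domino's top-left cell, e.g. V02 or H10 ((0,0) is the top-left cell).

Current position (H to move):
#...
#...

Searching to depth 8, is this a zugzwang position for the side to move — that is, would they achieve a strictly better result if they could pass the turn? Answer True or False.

ply 1, H at #.../#... | H01=+1→###./#...*; H02=+1→#.##/#...; H11=+1→#.../###.; H12=+1→#.../#.##
ply 2, V at ###./#... | V03=-1→####/#..#*
ply 3, H at ####/#..# | H11=+1→####/####*
ply 4: ####/#### is terminal -1 (V); from #.../#... depth 8
suppose H passes — search the same position with V to move:
pass> ply 1, V at #.../#... | V01=-1→##../##..; V02=+1→#.#./#.#.*; V03=-1→#..#/#..#
pass> ply 2: #.#./#.#. is terminal -1 (H); from #.../#... depth 8
for H: play +1, pass -1

zugzwang(#.../#..., H) = False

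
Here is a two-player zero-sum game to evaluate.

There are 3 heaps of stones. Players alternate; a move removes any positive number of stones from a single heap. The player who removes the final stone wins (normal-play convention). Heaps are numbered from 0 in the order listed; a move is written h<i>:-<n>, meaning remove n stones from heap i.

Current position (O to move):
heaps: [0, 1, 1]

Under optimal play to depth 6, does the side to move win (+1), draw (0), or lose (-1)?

value((0,1,1), O) = -1

[(0,1,1)] O move#1: h1:-1:-1/(0,0,1)*, h2:-1:-1/(0,1,0)
[(0,0,1)] X move#2: h2:-1:+1/(0,0,0)*
[(0,0,0)] end (terminal -1, O#3); searched (0,1,1) to 6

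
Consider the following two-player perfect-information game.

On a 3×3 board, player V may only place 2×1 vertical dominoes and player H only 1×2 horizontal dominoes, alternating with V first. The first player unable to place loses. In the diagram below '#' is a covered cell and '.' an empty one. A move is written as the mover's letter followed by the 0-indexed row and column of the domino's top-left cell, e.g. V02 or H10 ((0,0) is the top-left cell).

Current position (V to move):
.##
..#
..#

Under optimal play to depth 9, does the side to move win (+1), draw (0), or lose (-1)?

ply 1, V at .##/..#/..# | V00=-1→###/#.#/..#; V10=+1→.##/#.#/#.#*; V11=+1→.##/.##/.##
ply 2: .##/#.#/#.# is terminal -1 (H); from .##/..#/..# depth 9

value(.##/..#/..#, V) = +1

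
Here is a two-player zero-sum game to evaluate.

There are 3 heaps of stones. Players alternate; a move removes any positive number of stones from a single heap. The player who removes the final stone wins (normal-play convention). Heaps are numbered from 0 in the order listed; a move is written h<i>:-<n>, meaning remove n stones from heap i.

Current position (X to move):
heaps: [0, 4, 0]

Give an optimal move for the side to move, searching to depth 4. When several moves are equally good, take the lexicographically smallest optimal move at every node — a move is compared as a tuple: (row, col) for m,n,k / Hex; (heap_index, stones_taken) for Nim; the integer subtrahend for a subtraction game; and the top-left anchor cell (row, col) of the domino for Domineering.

ply 1, X at (0,4,0) | h1:-1=-1→(0,3,0); h1:-2=-1→(0,2,0); h1:-3=-1→(0,1,0); h1:-4=+1→(0,0,0)*
ply 2: (0,0,0) is terminal -1 (O); from (0,4,0) depth 4

X's best at [(0,4,0)]: h1:-4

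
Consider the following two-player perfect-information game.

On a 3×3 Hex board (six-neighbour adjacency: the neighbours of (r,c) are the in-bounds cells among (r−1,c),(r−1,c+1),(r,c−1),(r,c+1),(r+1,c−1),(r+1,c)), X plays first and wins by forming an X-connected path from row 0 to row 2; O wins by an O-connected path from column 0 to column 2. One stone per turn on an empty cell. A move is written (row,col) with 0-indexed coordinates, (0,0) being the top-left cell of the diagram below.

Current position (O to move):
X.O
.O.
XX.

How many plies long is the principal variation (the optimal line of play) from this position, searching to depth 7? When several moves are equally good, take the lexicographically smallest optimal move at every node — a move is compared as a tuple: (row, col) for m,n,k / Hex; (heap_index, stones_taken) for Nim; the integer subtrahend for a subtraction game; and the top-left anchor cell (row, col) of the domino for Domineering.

PV length from [X.O/.O./XX.]: 1 ply

p1 O@[X.O/.O./XX.]: (0,1)[XOO/.O./XX.]-1 (1,0)[X.O/OO./XX.]+1* (1,2)[X.O/.OO/XX.]-1 (2,2)[X.O/.O./XXO]-1
p2 X@[X.O/OO./XX.] terminal -1; root [X.O/.O./XX.] d7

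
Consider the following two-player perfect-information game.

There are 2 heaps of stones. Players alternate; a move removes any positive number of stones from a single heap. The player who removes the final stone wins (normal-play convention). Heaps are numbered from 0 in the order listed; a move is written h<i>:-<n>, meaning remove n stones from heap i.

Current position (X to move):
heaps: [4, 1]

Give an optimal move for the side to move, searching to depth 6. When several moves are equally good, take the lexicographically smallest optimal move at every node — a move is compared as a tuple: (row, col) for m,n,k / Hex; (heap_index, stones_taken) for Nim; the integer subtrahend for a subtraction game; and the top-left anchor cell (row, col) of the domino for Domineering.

X's best at [(4,1)]: h0:-3

[(4,1)] X move#1: h0:-1:-1/(3,1), h0:-2:-1/(2,1), h0:-3:+1/(1,1)*, h0:-4:-1/(0,1), h1:-1:-1/(4,0)
[(1,1)] O move#2: h0:-1:-1/(0,1)*, h1:-1:-1/(1,0)
[(0,1)] X move#3: h1:-1:+1/(0,0)*
[(0,0)] end (terminal -1, O#4); searched (4,1) to 6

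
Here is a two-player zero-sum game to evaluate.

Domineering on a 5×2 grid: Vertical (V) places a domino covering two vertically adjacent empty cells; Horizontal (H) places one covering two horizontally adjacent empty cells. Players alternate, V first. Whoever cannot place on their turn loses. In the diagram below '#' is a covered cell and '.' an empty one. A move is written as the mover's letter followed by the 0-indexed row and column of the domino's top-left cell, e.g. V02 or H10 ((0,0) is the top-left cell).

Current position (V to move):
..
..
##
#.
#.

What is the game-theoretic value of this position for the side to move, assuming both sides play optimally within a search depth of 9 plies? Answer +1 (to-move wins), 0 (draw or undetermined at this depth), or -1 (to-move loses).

ply 1, V at ../../##/#./#. | V00=+1→#./#./##/#./#.*; V01=+1→.#/.#/##/#./#.; V31=-1→../../##/##/##
ply 2: #./#./##/#./#. is terminal -1 (H); from ../../##/#./#. depth 9

value(../../##/#./#., V) = +1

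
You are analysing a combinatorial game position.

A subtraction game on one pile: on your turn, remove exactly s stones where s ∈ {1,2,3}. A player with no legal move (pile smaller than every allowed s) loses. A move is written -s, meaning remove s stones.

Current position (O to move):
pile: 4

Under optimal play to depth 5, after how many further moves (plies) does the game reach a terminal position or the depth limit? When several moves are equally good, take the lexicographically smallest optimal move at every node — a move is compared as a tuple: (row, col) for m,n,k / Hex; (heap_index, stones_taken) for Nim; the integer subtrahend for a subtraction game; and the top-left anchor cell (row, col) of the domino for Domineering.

PV length from [4]: 2 plies

p1 O@[4]: -1[3]-1* -2[2]-1 -3[1]-1
p2 X@[3]: -1[2]-1 -2[1]-1 -3[0]+1*
p3 O@[0] terminal -1; root [4] d5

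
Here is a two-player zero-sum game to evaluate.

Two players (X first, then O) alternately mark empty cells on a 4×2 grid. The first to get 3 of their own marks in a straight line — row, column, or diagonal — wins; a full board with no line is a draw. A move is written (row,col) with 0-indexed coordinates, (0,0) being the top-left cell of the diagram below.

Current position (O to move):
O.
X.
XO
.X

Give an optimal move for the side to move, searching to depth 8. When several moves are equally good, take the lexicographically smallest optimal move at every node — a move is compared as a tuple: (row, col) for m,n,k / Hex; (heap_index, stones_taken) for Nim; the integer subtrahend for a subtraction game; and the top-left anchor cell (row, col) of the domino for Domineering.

O's best at [O./X./XO/.X]: (3,0)

ply 1, O at O./X./XO/.X | (0,1)=-1→OO/X./XO/.X; (1,1)=-1→O./XO/XO/.X; (3,0)=+0→O./X./XO/OX*
ply 2, X at O./X./XO/OX | (0,1)=+0→OX/X./XO/OX*; (1,1)=+0→O./XX/XO/OX
ply 3, O at OX/X./XO/OX | (1,1)=+0→OX/XO/XO/OX*
ply 4: OX/XO/XO/OX is terminal +0 (X); from O./X./XO/.X depth 8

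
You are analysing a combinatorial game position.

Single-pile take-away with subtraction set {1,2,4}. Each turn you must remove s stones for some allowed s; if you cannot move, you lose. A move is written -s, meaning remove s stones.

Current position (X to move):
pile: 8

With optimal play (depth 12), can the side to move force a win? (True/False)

X winning at [8]: True

p1 X@[8]: -1[7]-1 -2[6]+1* -4[4]-1
p2 O@[6]: -1[5]-1* -2[4]-1 -4[2]-1
p3 X@[5]: -1[4]-1 -2[3]+1* -4[1]-1
p4 O@[3]: -1[2]-1* -2[1]-1
p5 X@[2]: -1[1]-1 -2[0]+1*
p6 O@[0] terminal -1; root [8] d12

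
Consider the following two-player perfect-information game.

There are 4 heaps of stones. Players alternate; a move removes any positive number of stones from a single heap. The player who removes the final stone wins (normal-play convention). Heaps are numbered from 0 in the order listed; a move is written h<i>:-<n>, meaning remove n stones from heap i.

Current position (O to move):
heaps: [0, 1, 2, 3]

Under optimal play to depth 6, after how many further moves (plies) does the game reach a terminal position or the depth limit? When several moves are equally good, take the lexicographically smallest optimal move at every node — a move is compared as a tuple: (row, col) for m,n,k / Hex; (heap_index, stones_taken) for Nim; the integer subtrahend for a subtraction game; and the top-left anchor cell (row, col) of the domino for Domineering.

p1 O@[(0,1,2,3)]: h1:-1[(0,0,2,3)]-1* h2:-1[(0,1,1,3)]-1 h2:-2[(0,1,0,3)]-1 h3:-1[(0,1,2,2)]-1 h3:-2[(0,1,2,1)]-1 h3:-3[(0,1,2,0)]-1
p2 X@[(0,0,2,3)]: h2:-1[(0,0,1,3)]-1 h2:-2[(0,0,0,3)]-1 h3:-1[(0,0,2,2)]+1* h3:-2[(0,0,2,1)]-1 h3:-3[(0,0,2,0)]-1
p3 O@[(0,0,2,2)]: h2:-1[(0,0,1,2)]-1* h2:-2[(0,0,0,2)]-1 h3:-1[(0,0,2,1)]-1 h3:-2[(0,0,2,0)]-1
p4 X@[(0,0,1,2)]: h2:-1[(0,0,0,2)]-1 h3:-1[(0,0,1,1)]+1* h3:-2[(0,0,1,0)]-1
p5 O@[(0,0,1,1)]: h2:-1[(0,0,0,1)]-1* h3:-1[(0,0,1,0)]-1
p6 X@[(0,0,0,1)]: h3:-1[(0,0,0,0)]+1*
p7 O@[(0,0,0,0)] terminal -1; root [(0,1,2,3)] d6

PV length from [(0,1,2,3)]: 6 plies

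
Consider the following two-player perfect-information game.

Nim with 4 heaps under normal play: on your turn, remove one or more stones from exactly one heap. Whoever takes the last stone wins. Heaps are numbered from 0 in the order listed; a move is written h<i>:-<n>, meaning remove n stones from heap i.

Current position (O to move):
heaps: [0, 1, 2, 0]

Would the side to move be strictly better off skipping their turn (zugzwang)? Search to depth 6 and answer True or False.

zugzwang((0,1,2,0), O) = False

p1 O@[(0,1,2,0)]: h1:-1[(0,0,2,0)]-1 h2:-1[(0,1,1,0)]+1* h2:-2[(0,1,0,0)]-1
p2 X@[(0,1,1,0)]: h1:-1[(0,0,1,0)]-1* h2:-1[(0,1,0,0)]-1
p3 O@[(0,0,1,0)]: h2:-1[(0,0,0,0)]+1*
p4 X@[(0,0,0,0)] terminal -1; root [(0,1,2,0)] d6
if O skipped the turn, X would face:
~ p1 X@[(0,1,2,0)]: h1:-1[(0,0,2,0)]-1 h2:-1[(0,1,1,0)]+1* h2:-2[(0,1,0,0)]-1
~ p2 O@[(0,1,1,0)]: h1:-1[(0,0,1,0)]-1* h2:-1[(0,1,0,0)]-1
~ p3 X@[(0,0,1,0)]: h2:-1[(0,0,0,0)]+1*
~ p4 O@[(0,0,0,0)] terminal -1; root [(0,1,2,0)] d6
compare (O): move=+1 vs pass=-1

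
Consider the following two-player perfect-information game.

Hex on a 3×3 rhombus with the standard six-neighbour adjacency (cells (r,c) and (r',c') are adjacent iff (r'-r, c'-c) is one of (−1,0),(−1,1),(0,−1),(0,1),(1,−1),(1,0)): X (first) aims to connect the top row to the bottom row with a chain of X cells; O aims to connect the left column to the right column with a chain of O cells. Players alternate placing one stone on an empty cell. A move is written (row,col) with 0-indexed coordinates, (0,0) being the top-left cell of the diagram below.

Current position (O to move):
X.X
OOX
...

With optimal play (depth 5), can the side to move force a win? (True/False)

p1 O@[X.X/OOX/...]: (0,1)[XOX/OOX/...]-1* (2,0)[X.X/OOX/O..]-1 (2,1)[X.X/OOX/.O.]-1 (2,2)[X.X/OOX/..O]-1
p2 X@[XOX/OOX/...]: (2,0)[XOX/OOX/X..]+1* (2,1)[XOX/OOX/.X.]+1 (2,2)[XOX/OOX/..X]+1
p3 O@[XOX/OOX/X..]: (2,1)[XOX/OOX/XO.]-1* (2,2)[XOX/OOX/X.O]-1
p4 X@[XOX/OOX/XO.]: (2,2)[XOX/OOX/XOX]+1*
p5 O@[XOX/OOX/XOX] terminal -1; root [X.X/OOX/...] d5

O winning at [X.X/OOX/...]: False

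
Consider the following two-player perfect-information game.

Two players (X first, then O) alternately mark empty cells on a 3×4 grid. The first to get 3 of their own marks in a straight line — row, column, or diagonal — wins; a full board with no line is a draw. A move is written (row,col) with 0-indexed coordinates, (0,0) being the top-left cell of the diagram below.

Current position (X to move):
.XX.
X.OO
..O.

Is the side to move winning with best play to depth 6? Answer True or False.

X winning at [.XX./X.OO/..O.]: True

p1 X@[.XX./X.OO/..O.]: (0,0)[XXX./X.OO/..O.]+1* (0,3)[.XXX/X.OO/..O.]+1 (1,1)[.XX./XXOO/..O.]+1 (2,0)[.XX./X.OO/X.O.]-1 (2,1)[.XX./X.OO/.XO.]-1 (2,3)[.XX./X.OO/..OX]-1
p2 O@[XXX./X.OO/..O.] terminal -1; root [.XX./X.OO/..O.] d6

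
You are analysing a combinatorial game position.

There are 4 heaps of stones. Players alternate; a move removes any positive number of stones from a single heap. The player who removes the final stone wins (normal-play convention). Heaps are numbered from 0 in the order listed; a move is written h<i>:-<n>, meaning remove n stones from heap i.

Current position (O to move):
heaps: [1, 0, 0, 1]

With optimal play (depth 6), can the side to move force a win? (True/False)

[(1,0,0,1)] O move#1: h0:-1:-1/(0,0,0,1)*, h3:-1:-1/(1,0,0,0)
[(0,0,0,1)] X move#2: h3:-1:+1/(0,0,0,0)*
[(0,0,0,0)] end (terminal -1, O#3); searched (1,0,0,1) to 6

O winning at [(1,0,0,1)]: False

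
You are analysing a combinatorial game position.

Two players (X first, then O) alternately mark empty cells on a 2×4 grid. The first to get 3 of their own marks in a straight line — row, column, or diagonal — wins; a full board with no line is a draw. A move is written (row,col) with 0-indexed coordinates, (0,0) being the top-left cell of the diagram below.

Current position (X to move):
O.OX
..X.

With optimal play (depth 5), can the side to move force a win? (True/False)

X winning at [O.OX/..X.]: False

p1 X@[O.OX/..X.]: (0,1)[OXOX/..X.]+0* (1,0)[O.OX/X.X.]-1 (1,1)[O.OX/.XX.]-1 (1,3)[O.OX/..XX]-1
p2 O@[OXOX/..X.]: (1,0)[OXOX/O.X.]+0* (1,1)[OXOX/.OX.]+0 (1,3)[OXOX/..XO]+0
p3 X@[OXOX/O.X.]: (1,1)[OXOX/OXX.]+0* (1,3)[OXOX/O.XX]+0
p4 O@[OXOX/OXX.]: (1,3)[OXOX/OXXO]+0*
p5 X@[OXOX/OXXO] terminal +0; root [O.OX/..X.] d5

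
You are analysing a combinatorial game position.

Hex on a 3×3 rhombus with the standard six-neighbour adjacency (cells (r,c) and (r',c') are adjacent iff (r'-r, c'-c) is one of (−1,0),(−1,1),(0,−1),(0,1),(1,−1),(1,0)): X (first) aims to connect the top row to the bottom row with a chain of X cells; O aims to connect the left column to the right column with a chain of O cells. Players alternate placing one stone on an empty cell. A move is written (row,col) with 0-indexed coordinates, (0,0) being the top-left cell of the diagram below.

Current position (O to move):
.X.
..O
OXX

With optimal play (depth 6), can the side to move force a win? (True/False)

[.X./..O/OXX] O move#1: (0,0):-1/OX./..O/OXX, (0,2):-1/.XO/..O/OXX, (1,0):-1/.X./O.O/OXX, (1,1):+1/.X./.OO/OXX*
[.X./.OO/OXX] end (terminal -1, X#2); searched .X./..O/OXX to 6

O winning at [.X./..O/OXX]: True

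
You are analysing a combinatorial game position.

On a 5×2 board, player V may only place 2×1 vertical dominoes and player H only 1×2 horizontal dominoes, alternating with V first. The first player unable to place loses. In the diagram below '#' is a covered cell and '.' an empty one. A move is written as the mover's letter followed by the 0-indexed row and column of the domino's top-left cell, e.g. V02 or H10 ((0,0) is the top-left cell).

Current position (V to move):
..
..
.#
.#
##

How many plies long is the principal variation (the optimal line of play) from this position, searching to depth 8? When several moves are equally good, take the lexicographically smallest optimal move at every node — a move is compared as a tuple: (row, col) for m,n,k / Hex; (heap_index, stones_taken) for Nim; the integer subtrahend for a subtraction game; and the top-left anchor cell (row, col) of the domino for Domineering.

ply 1, V at ../../.#/.#/## | V00=+1→#./#./.#/.#/##*; V01=+1→.#/.#/.#/.#/##; V10=-1→../#./##/.#/##; V20=-1→../../##/##/##
ply 2: #./#./.#/.#/## is terminal -1 (H); from ../../.#/.#/## depth 8

PV length from [../../.#/.#/##]: 1 ply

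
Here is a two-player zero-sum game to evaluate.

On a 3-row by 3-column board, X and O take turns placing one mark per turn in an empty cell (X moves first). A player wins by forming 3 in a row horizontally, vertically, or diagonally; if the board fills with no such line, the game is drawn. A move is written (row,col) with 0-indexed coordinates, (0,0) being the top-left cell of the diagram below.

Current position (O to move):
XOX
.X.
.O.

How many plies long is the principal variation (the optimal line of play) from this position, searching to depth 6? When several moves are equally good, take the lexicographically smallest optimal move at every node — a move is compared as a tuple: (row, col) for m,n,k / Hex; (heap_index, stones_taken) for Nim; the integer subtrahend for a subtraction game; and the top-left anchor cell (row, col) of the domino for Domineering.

PV length from [XOX/.X./.O.]: 4 plies

p1 O@[XOX/.X./.O.]: (1,0)[XOX/OX./.O.]-1* (1,2)[XOX/.XO/.O.]-1 (2,0)[XOX/.X./OO.]-1 (2,2)[XOX/.X./.OO]-1
p2 X@[XOX/OX./.O.]: (1,2)[XOX/OXX/.O.]+1* (2,0)[XOX/OX./XO.]+1 (2,2)[XOX/OX./.OX]+1
p3 O@[XOX/OXX/.O.]: (2,0)[XOX/OXX/OO.]-1* (2,2)[XOX/OXX/.OO]-1
p4 X@[XOX/OXX/OO.]: (2,2)[XOX/OXX/OOX]+1*
p5 O@[XOX/OXX/OOX] terminal -1; root [XOX/.X./.O.] d6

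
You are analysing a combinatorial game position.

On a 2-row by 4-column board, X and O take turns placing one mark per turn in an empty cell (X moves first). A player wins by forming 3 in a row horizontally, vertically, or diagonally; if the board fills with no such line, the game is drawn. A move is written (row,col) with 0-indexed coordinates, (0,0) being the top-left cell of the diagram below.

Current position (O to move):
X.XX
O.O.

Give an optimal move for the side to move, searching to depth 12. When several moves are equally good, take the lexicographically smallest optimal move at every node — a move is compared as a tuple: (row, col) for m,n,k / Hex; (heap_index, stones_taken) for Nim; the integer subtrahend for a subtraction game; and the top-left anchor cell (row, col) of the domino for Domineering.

[X.XX/O.O.] O move#1: (0,1):+0/XOXX/O.O., (1,1):+1/X.XX/OOO.*, (1,3):-1/X.XX/O.OO
[X.XX/OOO.] end (terminal -1, X#2); searched X.XX/O.O. to 12

O's best at [X.XX/O.O.]: (1,1)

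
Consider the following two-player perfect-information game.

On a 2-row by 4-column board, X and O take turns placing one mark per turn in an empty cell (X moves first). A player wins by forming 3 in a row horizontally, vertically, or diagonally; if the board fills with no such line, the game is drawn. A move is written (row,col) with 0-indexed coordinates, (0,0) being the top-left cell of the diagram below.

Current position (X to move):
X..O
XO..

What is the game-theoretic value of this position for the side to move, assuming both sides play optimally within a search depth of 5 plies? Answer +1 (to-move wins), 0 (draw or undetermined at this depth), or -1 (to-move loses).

value(X..O/XO.., X) = 0

p1 X@[X..O/XO..]: (0,1)[XX.O/XO..]+0* (0,2)[X.XO/XO..]+0 (1,2)[X..O/XOX.]+0 (1,3)[X..O/XO.X]+0
p2 O@[XX.O/XO..]: (0,2)[XXOO/XO..]+0* (1,2)[XX.O/XOO.]-1 (1,3)[XX.O/XO.O]-1
p3 X@[XXOO/XO..]: (1,2)[XXOO/XOX.]+0* (1,3)[XXOO/XO.X]+0
p4 O@[XXOO/XOX.]: (1,3)[XXOO/XOXO]+0*
p5 X@[XXOO/XOXO] terminal +0; root [X..O/XO..] d5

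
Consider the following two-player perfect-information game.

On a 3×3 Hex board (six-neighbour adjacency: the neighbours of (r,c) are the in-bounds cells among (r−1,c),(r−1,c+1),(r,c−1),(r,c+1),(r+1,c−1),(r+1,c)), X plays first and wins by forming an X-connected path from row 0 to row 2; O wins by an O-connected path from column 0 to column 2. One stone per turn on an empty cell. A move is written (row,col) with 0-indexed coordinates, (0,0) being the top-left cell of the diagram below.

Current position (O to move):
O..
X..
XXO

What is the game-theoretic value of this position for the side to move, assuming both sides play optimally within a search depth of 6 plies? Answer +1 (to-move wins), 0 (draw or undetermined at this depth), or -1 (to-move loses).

p1 O@[O../X../XXO]: (0,1)[OO./X../XXO]-1* (0,2)[O.O/X../XXO]-1 (1,1)[O../XO./XXO]-1 (1,2)[O../X.O/XXO]-1
p2 X@[OO./X../XXO]: (0,2)[OOX/X../XXO]+1* (1,1)[OO./XX./XXO]-1 (1,2)[OO./X.X/XXO]-1
p3 O@[OOX/X../XXO]: (1,1)[OOX/XO./XXO]-1* (1,2)[OOX/X.O/XXO]-1
p4 X@[OOX/XO./XXO]: (1,2)[OOX/XOX/XXO]+1*
p5 O@[OOX/XOX/XXO] terminal -1; root [O../X../XXO] d6

value(O../X../XXO, O) = -1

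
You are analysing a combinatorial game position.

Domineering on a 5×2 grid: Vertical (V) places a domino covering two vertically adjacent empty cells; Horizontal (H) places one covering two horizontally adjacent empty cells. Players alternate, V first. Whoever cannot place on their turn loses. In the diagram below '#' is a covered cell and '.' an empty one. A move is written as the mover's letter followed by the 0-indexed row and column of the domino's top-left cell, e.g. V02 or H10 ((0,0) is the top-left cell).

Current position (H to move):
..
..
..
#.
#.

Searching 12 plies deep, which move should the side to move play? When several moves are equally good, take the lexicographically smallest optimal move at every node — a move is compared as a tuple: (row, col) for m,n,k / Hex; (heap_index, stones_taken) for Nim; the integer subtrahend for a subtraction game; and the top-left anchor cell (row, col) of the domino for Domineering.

H's best at [../../../#./#.]: H10

p1 H@[../../../#./#.]: H00[##/../../#./#.]-1 H10[../##/../#./#.]+1* H20[../../##/#./#.]-1
p2 V@[../##/../#./#.]: V21[../##/.#/##/#.]-1* V31[../##/../##/##]-1
p3 H@[../##/.#/##/#.]: H00[##/##/.#/##/#.]+1*
p4 V@[##/##/.#/##/#.] terminal -1; root [../../../#./#.] d12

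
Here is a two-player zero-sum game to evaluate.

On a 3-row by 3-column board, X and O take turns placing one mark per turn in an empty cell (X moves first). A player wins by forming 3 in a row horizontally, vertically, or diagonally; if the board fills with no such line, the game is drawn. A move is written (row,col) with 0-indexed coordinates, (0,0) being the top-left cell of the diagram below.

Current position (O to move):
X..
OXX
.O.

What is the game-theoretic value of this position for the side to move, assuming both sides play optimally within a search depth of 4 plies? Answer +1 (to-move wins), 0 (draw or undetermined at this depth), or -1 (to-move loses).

ply 1, O at X../OXX/.O. | (0,1)=-1→XO./OXX/.O.; (0,2)=-1→X.O/OXX/.O.; (2,0)=-1→X../OXX/OO.; (2,2)=+0→X../OXX/.OO*
ply 2, X at X../OXX/.OO | (0,1)=-1→XX./OXX/.OO; (0,2)=-1→X.X/OXX/.OO; (2,0)=+0→X../OXX/XOO*
ply 3, O at X../OXX/XOO | (0,1)=-1→XO./OXX/XOO; (0,2)=+0→X.O/OXX/XOO*
ply 4, X at X.O/OXX/XOO | (0,1)=+0→XXO/OXX/XOO*
ply 5: XXO/OXX/XOO is terminal +0 (O); from X../OXX/.O. depth 4

value(X../OXX/.O., O) = 0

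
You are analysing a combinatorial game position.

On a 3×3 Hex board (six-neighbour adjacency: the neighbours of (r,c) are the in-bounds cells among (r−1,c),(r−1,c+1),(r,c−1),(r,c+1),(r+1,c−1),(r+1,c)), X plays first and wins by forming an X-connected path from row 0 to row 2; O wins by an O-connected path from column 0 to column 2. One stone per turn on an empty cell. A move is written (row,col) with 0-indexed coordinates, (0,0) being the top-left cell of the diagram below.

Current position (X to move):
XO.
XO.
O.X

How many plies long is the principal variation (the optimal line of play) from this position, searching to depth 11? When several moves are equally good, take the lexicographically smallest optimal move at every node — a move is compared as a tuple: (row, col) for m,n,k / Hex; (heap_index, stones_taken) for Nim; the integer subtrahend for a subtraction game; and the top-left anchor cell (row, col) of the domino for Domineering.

PV length from [XO./XO./O.X]: 2 plies

p1 X@[XO./XO./O.X]: (0,2)[XOX/XO./O.X]-1* (1,2)[XO./XOX/O.X]-1 (2,1)[XO./XO./OXX]-1
p2 O@[XOX/XO./O.X]: (1,2)[XOX/XOO/O.X]+1* (2,1)[XOX/XO./OOX]-1
p3 X@[XOX/XOO/O.X] terminal -1; root [XO./XO./O.X] d11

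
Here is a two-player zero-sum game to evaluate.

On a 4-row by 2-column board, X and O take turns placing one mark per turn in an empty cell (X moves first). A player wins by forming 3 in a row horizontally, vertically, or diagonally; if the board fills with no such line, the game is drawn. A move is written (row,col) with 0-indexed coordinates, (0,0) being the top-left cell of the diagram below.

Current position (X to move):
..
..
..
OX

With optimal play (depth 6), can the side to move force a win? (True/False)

X winning at [../../../OX]: False

ply 1, X at ../../../OX | (0,0)=+0→X./../../OX*; (0,1)=+0→.X/../../OX; (1,0)=+0→../X./../OX; (1,1)=+0→../.X/../OX; (2,0)=+0→../../X./OX; (2,1)=+0→../../.X/OX
ply 2, O at X./../../OX | (0,1)=+0→XO/../../OX*; (1,0)=+0→X./O./../OX; (1,1)=+0→X./.O/../OX; (2,0)=+0→X./../O./OX; (2,1)=+0→X./../.O/OX
ply 3, X at XO/../../OX | (1,0)=+0→XO/X./../OX*; (1,1)=+0→XO/.X/../OX; (2,0)=+0→XO/../X./OX; (2,1)=+0→XO/../.X/OX
ply 4, O at XO/X./../OX | (1,1)=-1→XO/XO/../OX; (2,0)=+0→XO/X./O./OX*; (2,1)=-1→XO/X./.O/OX
ply 5, X at XO/X./O./OX | (1,1)=+0→XO/XX/O./OX*; (2,1)=+0→XO/X./OX/OX
ply 6, O at XO/XX/O./OX | (2,1)=+0→XO/XX/OO/OX*
ply 7: XO/XX/OO/OX is terminal +0 (X); from ../../../OX depth 6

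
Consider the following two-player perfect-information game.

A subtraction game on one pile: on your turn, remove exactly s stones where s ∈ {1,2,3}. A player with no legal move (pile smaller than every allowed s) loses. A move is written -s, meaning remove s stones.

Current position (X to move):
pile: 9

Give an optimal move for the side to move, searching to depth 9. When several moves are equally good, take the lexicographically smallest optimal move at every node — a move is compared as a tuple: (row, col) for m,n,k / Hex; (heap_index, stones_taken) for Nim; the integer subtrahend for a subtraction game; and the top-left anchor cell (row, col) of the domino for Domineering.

p1 X@[9]: -1[8]+1* -2[7]-1 -3[6]-1
p2 O@[8]: -1[7]-1* -2[6]-1 -3[5]-1
p3 X@[7]: -1[6]-1 -2[5]-1 -3[4]+1*
p4 O@[4]: -1[3]-1* -2[2]-1 -3[1]-1
p5 X@[3]: -1[2]-1 -2[1]-1 -3[0]+1*
p6 O@[0] terminal -1; root [9] d9

X's best at [9]: -1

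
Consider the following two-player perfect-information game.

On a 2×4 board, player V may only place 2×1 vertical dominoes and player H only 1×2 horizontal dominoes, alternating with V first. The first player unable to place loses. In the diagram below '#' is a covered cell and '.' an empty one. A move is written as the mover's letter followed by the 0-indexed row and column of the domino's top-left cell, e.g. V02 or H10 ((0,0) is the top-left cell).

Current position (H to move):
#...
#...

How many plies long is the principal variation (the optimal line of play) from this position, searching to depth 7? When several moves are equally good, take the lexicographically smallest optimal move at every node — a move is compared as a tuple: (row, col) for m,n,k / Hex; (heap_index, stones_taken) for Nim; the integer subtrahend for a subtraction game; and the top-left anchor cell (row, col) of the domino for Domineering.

PV length from [#.../#...]: 3 plies

ply 1, H at #.../#... | H01=+1→###./#...*; H02=+1→#.##/#...; H11=+1→#.../###.; H12=+1→#.../#.##
ply 2, V at ###./#... | V03=-1→####/#..#*
ply 3, H at ####/#..# | H11=+1→####/####*
ply 4: ####/#### is terminal -1 (V); from #.../#... depth 7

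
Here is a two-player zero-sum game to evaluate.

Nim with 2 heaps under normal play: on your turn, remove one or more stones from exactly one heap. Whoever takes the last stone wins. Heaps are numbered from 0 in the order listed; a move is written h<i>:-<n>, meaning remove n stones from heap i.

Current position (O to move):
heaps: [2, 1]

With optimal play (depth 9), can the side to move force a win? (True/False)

ply 1, O at (2,1) | h0:-1=+1→(1,1)*; h0:-2=-1→(0,1); h1:-1=-1→(2,0)
ply 2, X at (1,1) | h0:-1=-1→(0,1)*; h1:-1=-1→(1,0)
ply 3, O at (0,1) | h1:-1=+1→(0,0)*
ply 4: (0,0) is terminal -1 (X); from (2,1) depth 9

O winning at [(2,1)]: True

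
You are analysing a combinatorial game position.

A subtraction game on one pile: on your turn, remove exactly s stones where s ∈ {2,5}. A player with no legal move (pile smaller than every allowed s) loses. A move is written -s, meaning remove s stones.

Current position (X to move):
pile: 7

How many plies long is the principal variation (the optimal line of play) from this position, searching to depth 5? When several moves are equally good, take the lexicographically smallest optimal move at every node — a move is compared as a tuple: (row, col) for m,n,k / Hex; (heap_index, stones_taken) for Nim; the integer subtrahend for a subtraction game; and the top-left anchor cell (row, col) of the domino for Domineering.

ply 1, X at 7 | -2=-1→5*; -5=-1→2
ply 2, O at 5 | -2=-1→3; -5=+1→0*
ply 3: 0 is terminal -1 (X); from 7 depth 5

PV length from [7]: 2 plies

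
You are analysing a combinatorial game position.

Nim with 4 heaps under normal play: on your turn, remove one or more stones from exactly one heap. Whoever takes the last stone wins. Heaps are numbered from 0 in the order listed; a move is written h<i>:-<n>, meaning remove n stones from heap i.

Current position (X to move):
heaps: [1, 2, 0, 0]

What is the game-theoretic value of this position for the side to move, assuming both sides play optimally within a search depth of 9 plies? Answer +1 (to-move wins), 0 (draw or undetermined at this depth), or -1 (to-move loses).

value((1,2,0,0), X) = +1

ply 1, X at (1,2,0,0) | h0:-1=-1→(0,2,0,0); h1:-1=+1→(1,1,0,0)*; h1:-2=-1→(1,0,0,0)
ply 2, O at (1,1,0,0) | h0:-1=-1→(0,1,0,0)*; h1:-1=-1→(1,0,0,0)
ply 3, X at (0,1,0,0) | h1:-1=+1→(0,0,0,0)*
ply 4: (0,0,0,0) is terminal -1 (O); from (1,2,0,0) depth 9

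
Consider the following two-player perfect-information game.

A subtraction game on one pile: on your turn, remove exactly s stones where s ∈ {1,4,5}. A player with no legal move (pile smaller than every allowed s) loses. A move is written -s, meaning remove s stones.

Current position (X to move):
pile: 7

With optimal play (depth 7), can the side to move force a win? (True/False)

X winning at [7]: True

[7] X move#1: -1:-1/6, -4:-1/3, -5:+1/2*
[2] O move#2: -1:-1/1*
[1] X move#3: -1:+1/0*
[0] end (terminal -1, O#4); searched 7 to 7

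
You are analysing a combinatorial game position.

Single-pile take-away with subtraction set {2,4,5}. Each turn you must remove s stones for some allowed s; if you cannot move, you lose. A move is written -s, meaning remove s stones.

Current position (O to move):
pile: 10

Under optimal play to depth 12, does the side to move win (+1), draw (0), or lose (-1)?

value(10, O) = +1

ply 1, O at 10 | -2=+1→8*; -4=-1→6; -5=-1→5
ply 2, X at 8 | -2=-1→6*; -4=-1→4; -5=-1→3
ply 3, O at 6 | -2=-1→4; -4=-1→2; -5=+1→1*
ply 4: 1 is terminal -1 (X); from 10 depth 12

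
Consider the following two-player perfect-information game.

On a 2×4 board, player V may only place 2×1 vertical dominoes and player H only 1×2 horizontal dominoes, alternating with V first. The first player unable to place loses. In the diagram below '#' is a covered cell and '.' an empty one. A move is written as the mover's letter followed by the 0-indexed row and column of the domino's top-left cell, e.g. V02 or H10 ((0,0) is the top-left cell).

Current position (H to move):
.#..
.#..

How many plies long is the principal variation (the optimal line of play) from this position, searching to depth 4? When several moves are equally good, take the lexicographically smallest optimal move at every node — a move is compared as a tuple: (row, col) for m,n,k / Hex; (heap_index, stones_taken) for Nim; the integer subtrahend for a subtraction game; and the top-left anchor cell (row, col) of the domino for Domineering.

PV length from [.#../.#..]: 3 plies

p1 H@[.#../.#..]: H02[.###/.#..]+1* H12[.#../.###]+1
p2 V@[.###/.#..]: V00[####/##..]-1*
p3 H@[####/##..]: H12[####/####]+1*
p4 V@[####/####] terminal -1; root [.#../.#..] d4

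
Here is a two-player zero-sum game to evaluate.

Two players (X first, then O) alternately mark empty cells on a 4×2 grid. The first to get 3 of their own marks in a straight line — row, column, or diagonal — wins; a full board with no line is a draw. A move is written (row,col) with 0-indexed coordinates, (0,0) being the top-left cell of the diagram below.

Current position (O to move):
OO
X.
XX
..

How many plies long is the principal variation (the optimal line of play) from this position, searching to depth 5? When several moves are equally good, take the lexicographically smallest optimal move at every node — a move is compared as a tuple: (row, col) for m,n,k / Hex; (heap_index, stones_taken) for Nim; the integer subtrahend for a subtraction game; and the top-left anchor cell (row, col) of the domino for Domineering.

[OO/X./XX/..] O move#1: (1,1):-1/OO/XO/XX/.., (3,0):+0/OO/X./XX/O.*, (3,1):-1/OO/X./XX/.O
[OO/X./XX/O.] X move#2: (1,1):+0/OO/XX/XX/O.*, (3,1):+0/OO/X./XX/OX
[OO/XX/XX/O.] O move#3: (3,1):+0/OO/XX/XX/OO*
[OO/XX/XX/OO] end (terminal +0, X#4); searched OO/X./XX/.. to 5

PV length from [OO/X./XX/..]: 3 plies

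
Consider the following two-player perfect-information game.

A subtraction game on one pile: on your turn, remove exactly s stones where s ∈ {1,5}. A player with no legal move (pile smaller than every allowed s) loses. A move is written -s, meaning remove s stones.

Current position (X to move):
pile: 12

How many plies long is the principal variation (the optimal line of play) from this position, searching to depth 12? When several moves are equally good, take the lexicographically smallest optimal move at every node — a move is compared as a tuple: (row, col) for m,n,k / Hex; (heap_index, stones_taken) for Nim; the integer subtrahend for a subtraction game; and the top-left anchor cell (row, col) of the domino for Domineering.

p1 X@[12]: -1[11]-1* -5[7]-1
p2 O@[11]: -1[10]+1* -5[6]+1
p3 X@[10]: -1[9]-1* -5[5]-1
p4 O@[9]: -1[8]+1* -5[4]+1
p5 X@[8]: -1[7]-1* -5[3]-1
p6 O@[7]: -1[6]+1* -5[2]+1
p7 X@[6]: -1[5]-1* -5[1]-1
p8 O@[5]: -1[4]+1* -5[0]+1
p9 X@[4]: -1[3]-1*
p10 O@[3]: -1[2]+1*
p11 X@[2]: -1[1]-1*
p12 O@[1]: -1[0]+1*
p13 X@[0] terminal -1; root [12] d12

PV length from [12]: 12 plies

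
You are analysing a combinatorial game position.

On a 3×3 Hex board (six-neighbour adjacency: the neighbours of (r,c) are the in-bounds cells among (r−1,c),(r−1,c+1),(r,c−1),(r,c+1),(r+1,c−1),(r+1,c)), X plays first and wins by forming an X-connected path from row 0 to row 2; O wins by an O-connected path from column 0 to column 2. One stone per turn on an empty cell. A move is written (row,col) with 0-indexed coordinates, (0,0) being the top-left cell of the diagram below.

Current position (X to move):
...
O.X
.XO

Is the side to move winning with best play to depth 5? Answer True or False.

[.../O.X/.XO] X move#1: (0,0):-1/X../O.X/.XO, (0,1):+1/.X./O.X/.XO*, (0,2):+1/..X/O.X/.XO, (1,1):+1/.../OXX/.XO, (2,0):-1/.../O.X/XXO
[.X./O.X/.XO] O move#2: (0,0):-1/OX./O.X/.XO*, (0,2):-1/.XO/O.X/.XO, (1,1):-1/.X./OOX/.XO, (2,0):-1/.X./O.X/OXO
[OX./O.X/.XO] X move#3: (0,2):+1/OXX/O.X/.XO*, (1,1):+1/OX./OXX/.XO, (2,0):+1/OX./O.X/XXO
[OXX/O.X/.XO] end (terminal -1, O#4); searched .../O.X/.XO to 5

X winning at [.../O.X/.XO]: True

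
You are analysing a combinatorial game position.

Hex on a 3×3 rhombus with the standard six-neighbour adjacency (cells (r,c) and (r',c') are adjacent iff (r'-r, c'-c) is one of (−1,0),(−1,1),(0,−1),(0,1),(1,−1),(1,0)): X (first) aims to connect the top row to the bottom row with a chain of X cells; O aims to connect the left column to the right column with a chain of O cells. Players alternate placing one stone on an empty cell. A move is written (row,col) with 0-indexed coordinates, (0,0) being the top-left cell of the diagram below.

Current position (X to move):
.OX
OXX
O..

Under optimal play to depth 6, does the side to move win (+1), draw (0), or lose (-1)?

value(.OX/OXX/O.., X) = +1

[.OX/OXX/O..] X move#1: (0,0):+1/XOX/OXX/O..*, (2,1):+1/.OX/OXX/OX., (2,2):+1/.OX/OXX/O.X
[XOX/OXX/O..] O move#2: (2,1):-1/XOX/OXX/OO.*, (2,2):-1/XOX/OXX/O.O
[XOX/OXX/OO.] X move#3: (2,2):+1/XOX/OXX/OOX*
[XOX/OXX/OOX] end (terminal -1, O#4); searched .OX/OXX/O.. to 6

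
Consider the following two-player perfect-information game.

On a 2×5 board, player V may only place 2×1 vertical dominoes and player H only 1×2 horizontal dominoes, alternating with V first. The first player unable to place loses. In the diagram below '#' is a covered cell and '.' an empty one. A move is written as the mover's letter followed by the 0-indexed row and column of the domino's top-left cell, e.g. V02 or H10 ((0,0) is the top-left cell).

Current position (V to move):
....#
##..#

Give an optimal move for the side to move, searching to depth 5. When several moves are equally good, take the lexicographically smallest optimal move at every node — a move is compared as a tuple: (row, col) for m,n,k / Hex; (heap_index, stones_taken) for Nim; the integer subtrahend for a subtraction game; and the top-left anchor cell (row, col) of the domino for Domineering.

ply 1, V at ....#/##..# | V02=+1→..#.#/###.#*; V03=-1→...##/##.##
ply 2, H at ..#.#/###.# | H00=-1→###.#/###.#*
ply 3, V at ###.#/###.# | V03=+1→#####/#####*
ply 4: #####/##### is terminal -1 (H); from ....#/##..# depth 5

V's best at [....#/##..#]: V02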